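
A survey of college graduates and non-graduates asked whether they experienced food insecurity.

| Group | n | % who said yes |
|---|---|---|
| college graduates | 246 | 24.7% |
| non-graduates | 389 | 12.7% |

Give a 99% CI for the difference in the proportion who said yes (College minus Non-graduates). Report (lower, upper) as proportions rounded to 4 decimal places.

Each SE is √(p̂(1−p̂)/n): √(0.2470·0.7530/246) = 0.02750 and √(0.1270·0.8730/389) = 0.01688.
SE(p̂₁ − p̂₂) = √(SE₁² + SE₂²) = √(0.00075625 + 0.0002849344) = 0.03227, since the two samples are independent.
At 99% confidence z* = 2.576; margin = 2.576 × 0.03227 = 0.08313.
The difference is 0.2470 − 0.1270 = 0.1200, so the interval is 0.1200 ± 0.08313 = (0.0369, 0.2031).

(0.0369, 0.2031)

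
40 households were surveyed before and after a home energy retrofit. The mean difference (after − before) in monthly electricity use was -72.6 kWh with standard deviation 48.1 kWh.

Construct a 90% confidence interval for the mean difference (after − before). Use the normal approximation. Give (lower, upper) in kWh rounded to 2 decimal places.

This is a matched-pairs design, so SE = s_d/√n = 48.1/√40 = 7.6053.
Margin = 1.645 × 7.6053 = 12.5107; the interval is -72.6 ± 12.5107 = (-85.11, -60.09).

(-85.11, -60.09)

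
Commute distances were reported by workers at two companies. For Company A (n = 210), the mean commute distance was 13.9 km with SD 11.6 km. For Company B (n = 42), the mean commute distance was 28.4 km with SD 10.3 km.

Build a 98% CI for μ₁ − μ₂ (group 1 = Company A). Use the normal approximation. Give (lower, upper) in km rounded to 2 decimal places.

Standard errors of each mean: 11.6/√210 = 0.8005 and 10.3/√42 = 1.5893.
SE(x̄₁ − x̄₂) = √(0.8005² + 1.5893²) = 1.7795 for independent samples with unequal variances.
With z* = 2.326, the margin is 2.326 × 1.7795 = 4.1391.
x̄₁ − x̄₂ = 13.9 − 28.4 = -14.5000; the interval is -14.5000 ± 4.1391 = (-18.64, -10.36).

(-18.64, -10.36)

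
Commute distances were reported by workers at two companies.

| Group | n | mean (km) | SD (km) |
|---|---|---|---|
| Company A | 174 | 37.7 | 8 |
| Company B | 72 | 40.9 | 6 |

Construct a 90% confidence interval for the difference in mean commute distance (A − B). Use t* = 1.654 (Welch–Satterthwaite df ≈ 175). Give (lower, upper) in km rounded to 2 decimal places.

(-4.74, -1.66)

Per-group SEs: s₁/√n₁ = 8/√174 = 0.6065, s₂/√n₂ = 6/√72 = 0.7071.
Unpooled SE of the difference: √(0.36784225 + 0.49999041) = 0.9316.
Margin of error = t* · SE = 1.654 × 0.9316 = 1.5409.
x̄₁ − x̄₂ = 37.7 − 40.9 = -3.2000.
CI: -3.2000 ± 1.5409 = (-4.74, -1.66).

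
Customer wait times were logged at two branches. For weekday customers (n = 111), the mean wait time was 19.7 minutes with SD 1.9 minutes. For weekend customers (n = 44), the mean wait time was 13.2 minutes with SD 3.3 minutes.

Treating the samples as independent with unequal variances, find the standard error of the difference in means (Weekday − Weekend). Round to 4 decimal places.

0.5292

Per-group SEs: s₁/√n₁ = 1.9/√111 = 0.1803, s₂/√n₂ = 3.3/√44 = 0.4975.
Unpooled SE of the difference: √(0.03250809 + 0.24750625) = 0.5292.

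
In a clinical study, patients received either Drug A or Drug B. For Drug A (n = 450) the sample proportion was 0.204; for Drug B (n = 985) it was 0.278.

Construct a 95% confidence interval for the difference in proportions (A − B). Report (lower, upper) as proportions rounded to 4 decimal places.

(-0.1206, -0.0274)

SE₁ = √(p̂₁(1−p̂₁)/n₁) = √(0.2040·0.7960/450) = 0.01900; SE₂ = √(0.2780·0.7220/985) = 0.01427.
Independent samples: SE of the difference = √(SE₁² + SE₂²) = √(0.000361 + 0.0002036329) = 0.02376.
z* for 95% confidence is 1.960, so the margin of error is 1.960 × 0.02376 = 0.04657.
Point estimate p̂₁ − p̂₂ = 0.2040 − 0.2780 = -0.0740.
-0.0740 ± 0.04657 → (-0.1206, -0.0274).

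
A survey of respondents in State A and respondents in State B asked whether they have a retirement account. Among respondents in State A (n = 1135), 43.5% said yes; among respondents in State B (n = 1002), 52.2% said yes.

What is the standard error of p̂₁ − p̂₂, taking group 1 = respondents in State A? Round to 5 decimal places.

0.02158

SE₁ = √(p̂₁(1−p̂₁)/n₁) = √(0.4350·0.5650/1135) = 0.01472; SE₂ = √(0.5220·0.4780/1002) = 0.01578.
Independent samples: SE of the difference = √(SE₁² + SE₂²) = √(0.0002166784 + 0.0002490084) = 0.02158.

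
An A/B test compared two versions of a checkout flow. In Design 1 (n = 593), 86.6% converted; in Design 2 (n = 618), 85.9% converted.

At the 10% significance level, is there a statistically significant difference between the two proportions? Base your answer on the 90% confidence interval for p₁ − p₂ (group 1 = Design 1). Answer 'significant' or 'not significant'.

not significant

Each SE is √(p̂(1−p̂)/n): √(0.8660·0.1340/593) = 0.01399 and √(0.8590·0.1410/618) = 0.01400.
SE(p̂₁ − p̂₂) = √(SE₁² + SE₂²) = √(0.0001957201 + 0.000196) = 0.01979, since the two samples are independent.
At 90% confidence z* = 1.645; margin = 1.645 × 0.01979 = 0.03255.
The difference is 0.8660 − 0.8590 = 0.0070, so the interval is 0.0070 ± 0.03255 = (-0.02555, 0.03955).
The interval (-0.02555, 0.03955) contains 0, so the difference is not significant.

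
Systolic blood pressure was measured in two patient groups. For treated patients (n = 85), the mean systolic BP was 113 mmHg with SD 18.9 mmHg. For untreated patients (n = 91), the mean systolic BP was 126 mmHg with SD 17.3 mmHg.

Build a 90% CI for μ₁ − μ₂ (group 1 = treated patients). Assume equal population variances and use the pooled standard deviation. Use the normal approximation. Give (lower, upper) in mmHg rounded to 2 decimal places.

(-17.49, -8.51)

Pooled variance s_p² = [84·18.9² + 90·17.3²] / (85+91−2) = 327.2514, so s_p = 18.0901.
SE_diff = s_p·√(1/n₁ + 1/n₂) = 18.0901·√(1/85 + 1/91) = 2.7288.
z* = 1.645; margin = 1.645 × 2.7288 = 4.4889.
Difference = 113 − 126 = -13.0000.
-13.0000 ± 4.4889 → (-17.49, -8.51).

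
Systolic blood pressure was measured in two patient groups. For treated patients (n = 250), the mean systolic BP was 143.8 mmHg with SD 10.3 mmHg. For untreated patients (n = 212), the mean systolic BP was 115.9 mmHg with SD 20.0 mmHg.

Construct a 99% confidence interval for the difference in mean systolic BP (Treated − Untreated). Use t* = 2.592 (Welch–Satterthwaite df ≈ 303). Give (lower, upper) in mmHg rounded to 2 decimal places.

(23.96, 31.84)

Standard errors of each mean: 10.3/√250 = 0.6514 and 20.0/√212 = 1.3736.
SE(x̄₁ − x̄₂) = √(0.6514² + 1.3736²) = 1.5202 for independent samples with unequal variances.
With t* = 2.592, the margin is 2.592 × 1.5202 = 3.9404.
x̄₁ − x̄₂ = 143.8 − 115.9 = 27.9000; the interval is 27.9000 ± 3.9404 = (23.96, 31.84).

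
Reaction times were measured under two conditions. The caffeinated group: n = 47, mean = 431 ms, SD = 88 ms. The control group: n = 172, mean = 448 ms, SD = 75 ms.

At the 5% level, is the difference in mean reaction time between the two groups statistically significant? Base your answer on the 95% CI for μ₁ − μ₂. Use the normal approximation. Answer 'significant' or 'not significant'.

not significant

SE₁ = s₁/√n₁ = 88/√47 = 12.8361; SE₂ = 75/√172 = 5.7187.
Independent samples, unequal variances: SE_diff = √(SE₁² + SE₂²) = √(164.76546321 + 32.70352969) = 14.0524.
z* = 1.960, so margin of error = 1.960 × 14.0524 = 27.5427.
Difference in means = 431 − 448 = -17.0000.
-17.0000 ± 27.5427 → (-44.5427, 10.5427).
The interval (-44.5427, 10.5427) contains 0, so the difference is not significant.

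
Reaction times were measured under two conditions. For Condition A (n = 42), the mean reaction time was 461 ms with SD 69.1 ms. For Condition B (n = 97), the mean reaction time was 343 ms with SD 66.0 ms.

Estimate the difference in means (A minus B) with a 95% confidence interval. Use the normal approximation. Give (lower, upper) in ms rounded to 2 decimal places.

Per-group SEs: s₁/√n₁ = 69.1/√42 = 10.6624, s₂/√n₂ = 66.0/√97 = 6.7013.
Unpooled SE of the difference: √(113.68677376 + 44.90742169) = 12.5934.
Margin of error = z* · SE = 1.960 × 12.5934 = 24.6831.
x̄₁ − x̄₂ = 461 − 343 = 118.0000.
CI: 118.0000 ± 24.6831 = (93.32, 142.68).

(93.32, 142.68)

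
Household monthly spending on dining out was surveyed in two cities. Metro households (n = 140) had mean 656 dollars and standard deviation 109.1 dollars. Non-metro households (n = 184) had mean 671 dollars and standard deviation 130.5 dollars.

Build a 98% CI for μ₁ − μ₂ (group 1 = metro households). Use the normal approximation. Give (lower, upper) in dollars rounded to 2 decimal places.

(-46.00, 16.00)

SE₁ = s₁/√n₁ = 109.1/√140 = 9.2206; SE₂ = 130.5/√184 = 9.6206.
Independent samples, unequal variances: SE_diff = √(SE₁² + SE₂²) = √(85.01946436 + 92.55594436) = 13.3257.
z* = 2.326, so margin of error = 2.326 × 13.3257 = 30.9956.
Difference in means = 656 − 671 = -15.0000.
-15.0000 ± 30.9956 → (-46.00, 16.00).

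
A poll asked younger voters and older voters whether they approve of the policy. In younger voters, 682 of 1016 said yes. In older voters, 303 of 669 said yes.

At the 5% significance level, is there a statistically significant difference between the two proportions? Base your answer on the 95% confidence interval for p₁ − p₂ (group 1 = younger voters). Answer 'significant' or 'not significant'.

significant

Sample proportions: 682/1016 = 0.6713, 303/669 = 0.4529.
Each SE is √(p̂(1−p̂)/n): √(0.6713·0.3287/1016) = 0.01474 and √(0.4529·0.5471/669) = 0.01925.
SE(p̂₁ − p̂₂) = √(SE₁² + SE₂²) = √(0.0002172676 + 0.0003705625) = 0.02425, since the two samples are independent.
At 95% confidence z* = 1.960; margin = 1.960 × 0.02425 = 0.04753.
The difference is 0.6713 − 0.4529 = 0.2184, so the interval is 0.2184 ± 0.04753 = (0.17087, 0.26593).
The interval (0.17087, 0.26593) does not contain 0, so the difference is significant.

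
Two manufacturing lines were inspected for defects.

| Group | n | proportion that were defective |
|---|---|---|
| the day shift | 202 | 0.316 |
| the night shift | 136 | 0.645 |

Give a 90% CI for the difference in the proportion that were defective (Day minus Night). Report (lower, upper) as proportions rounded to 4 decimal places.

(-0.4153, -0.2427)

The two standard errors are √(0.3160×0.6840/202) = 0.03271 and √(0.6450×0.3550/136) = 0.04103.
Because the samples are independent, SE_diff = √(0.03271² + 0.04103²) = 0.05247.
Using z* = 1.645 for 90%, ME = 1.645 × 0.05247 = 0.08631.
p̂₁ − p̂₂ = -0.3290; interval -0.3290 ± 0.08631 gives (-0.4153, -0.2427).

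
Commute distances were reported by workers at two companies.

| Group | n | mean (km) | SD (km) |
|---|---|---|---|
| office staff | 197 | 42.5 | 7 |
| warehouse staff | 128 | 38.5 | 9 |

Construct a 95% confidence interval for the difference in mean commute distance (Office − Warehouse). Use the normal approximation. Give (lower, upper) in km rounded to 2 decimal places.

(2.16, 5.84)

Standard errors of each mean: 7/√197 = 0.4987 and 9/√128 = 0.7955.
SE(x̄₁ − x̄₂) = √(0.4987² + 0.7955²) = 0.9389 for independent samples with unequal variances.
With z* = 1.960, the margin is 1.960 × 0.9389 = 1.8402.
x̄₁ − x̄₂ = 42.5 − 38.5 = 4.0000; the interval is 4.0000 ± 1.8402 = (2.16, 5.84).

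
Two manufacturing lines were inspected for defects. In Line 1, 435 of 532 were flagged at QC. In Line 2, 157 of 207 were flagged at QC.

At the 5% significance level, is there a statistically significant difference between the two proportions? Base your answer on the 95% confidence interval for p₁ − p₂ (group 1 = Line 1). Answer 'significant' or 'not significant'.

not significant

p̂₁ = 435/532 = 0.8177 and p̂₂ = 157/207 = 0.7585.
SE₁ = √(p̂₁(1−p̂₁)/n₁) = √(0.8177·0.1823/532) = 0.01674; SE₂ = √(0.7585·0.2415/207) = 0.02975.
Independent samples: SE of the difference = √(SE₁² + SE₂²) = √(0.0002802276 + 0.0008850625) = 0.03414.
z* for 95% confidence is 1.960, so the margin of error is 1.960 × 0.03414 = 0.06691.
Point estimate p̂₁ − p̂₂ = 0.8177 − 0.7585 = 0.0592.
0.0592 ± 0.06691 → (-0.00771, 0.12611).
The interval (-0.00771, 0.12611) contains 0, so the difference is not significant.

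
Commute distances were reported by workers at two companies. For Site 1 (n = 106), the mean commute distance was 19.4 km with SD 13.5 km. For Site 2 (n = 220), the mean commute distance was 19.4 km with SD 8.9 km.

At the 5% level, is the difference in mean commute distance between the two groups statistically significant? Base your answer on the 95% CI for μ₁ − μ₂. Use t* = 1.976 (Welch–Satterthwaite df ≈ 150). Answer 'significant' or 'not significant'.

not significant

SE₁ = s₁/√n₁ = 13.5/√106 = 1.3112; SE₂ = 8.9/√220 = 0.6000.
Independent samples, unequal variances: SE_diff = √(SE₁² + SE₂²) = √(1.71924544 + 0.36) = 1.4420.
t* = 1.976, so margin of error = 1.976 × 1.4420 = 2.8494.
Difference in means = 19.4 − 19.4 = 0.0000.
0.0000 ± 2.8494 → (-2.8494, 2.8494).
The interval (-2.8494, 2.8494) contains 0, so the difference is not significant.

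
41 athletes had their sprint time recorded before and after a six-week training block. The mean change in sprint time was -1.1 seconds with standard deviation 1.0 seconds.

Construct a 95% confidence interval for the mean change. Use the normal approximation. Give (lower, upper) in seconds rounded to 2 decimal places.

Paired design: SE = s_d/√n = 1.0/√41 = 0.1562.
z* = 1.960; margin of error = 1.960 × 0.1562 = 0.3062.
-1.1 ± 0.3062 → (-1.41, -0.79).

(-1.41, -0.79)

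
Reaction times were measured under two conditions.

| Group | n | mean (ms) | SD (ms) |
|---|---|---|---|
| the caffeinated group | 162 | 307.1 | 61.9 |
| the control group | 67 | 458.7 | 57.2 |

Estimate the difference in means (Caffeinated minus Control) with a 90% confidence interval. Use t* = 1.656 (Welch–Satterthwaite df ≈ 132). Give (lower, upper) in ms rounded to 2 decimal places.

SE₁ = s₁/√n₁ = 61.9/√162 = 4.8633; SE₂ = 57.2/√67 = 6.9881.
Independent samples, unequal variances: SE_diff = √(SE₁² + SE₂²) = √(23.65168689 + 48.83354161) = 8.5138.
t* = 1.656, so margin of error = 1.656 × 8.5138 = 14.0989.
Difference in means = 307.1 − 458.7 = -151.6000.
-151.6000 ± 14.0989 → (-165.70, -137.50).

(-165.70, -137.50)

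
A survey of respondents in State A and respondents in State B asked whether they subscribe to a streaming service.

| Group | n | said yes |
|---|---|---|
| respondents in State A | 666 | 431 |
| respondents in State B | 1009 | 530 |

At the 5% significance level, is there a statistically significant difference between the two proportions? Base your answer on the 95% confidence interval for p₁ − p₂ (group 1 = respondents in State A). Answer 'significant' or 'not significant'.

significant

Sample proportions: 431/666 = 0.6471, 530/1009 = 0.5253.
Each SE is √(p̂(1−p̂)/n): √(0.6471·0.3529/666) = 0.01852 and √(0.5253·0.4747/1009) = 0.01572.
SE(p̂₁ − p̂₂) = √(SE₁² + SE₂²) = √(0.0003429904 + 0.0002471184) = 0.02429, since the two samples are independent.
At 95% confidence z* = 1.960; margin = 1.960 × 0.02429 = 0.04761.
The difference is 0.6471 − 0.5253 = 0.1218, so the interval is 0.1218 ± 0.04761 = (0.07419, 0.16941).
The interval (0.07419, 0.16941) does not contain 0, so the difference is significant.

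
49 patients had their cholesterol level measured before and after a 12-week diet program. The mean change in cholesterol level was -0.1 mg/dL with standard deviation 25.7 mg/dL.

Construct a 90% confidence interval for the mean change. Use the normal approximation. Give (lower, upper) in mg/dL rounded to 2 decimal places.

Paired design: SE = s_d/√n = 25.7/√49 = 3.6714.
z* = 1.645; margin of error = 1.645 × 3.6714 = 6.0395.
-0.1 ± 6.0395 → (-6.14, 5.94).

(-6.14, 5.94)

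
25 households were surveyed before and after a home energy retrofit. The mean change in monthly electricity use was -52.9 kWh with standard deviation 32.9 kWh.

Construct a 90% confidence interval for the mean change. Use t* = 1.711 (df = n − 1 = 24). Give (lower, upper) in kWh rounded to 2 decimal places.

(-64.16, -41.64)

Paired design: SE = s_d/√n = 32.9/√25 = 6.5800.
t* = 1.711; margin of error = 1.711 × 6.5800 = 11.2584.
-52.9 ± 11.2584 → (-64.16, -41.64).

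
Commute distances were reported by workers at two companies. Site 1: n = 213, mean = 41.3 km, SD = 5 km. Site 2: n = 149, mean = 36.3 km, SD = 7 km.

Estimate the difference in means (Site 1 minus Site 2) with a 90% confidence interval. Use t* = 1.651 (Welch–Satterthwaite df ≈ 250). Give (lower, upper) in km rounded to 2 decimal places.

(3.90, 6.10)

Standard errors of each mean: 5/√213 = 0.3426 and 7/√149 = 0.5735.
SE(x̄₁ − x̄₂) = √(0.3426² + 0.5735²) = 0.6680 for independent samples with unequal variances.
With t* = 1.651, the margin is 1.651 × 0.6680 = 1.1029.
x̄₁ − x̄₂ = 41.3 − 36.3 = 5.0000; the interval is 5.0000 ± 1.1029 = (3.90, 6.10).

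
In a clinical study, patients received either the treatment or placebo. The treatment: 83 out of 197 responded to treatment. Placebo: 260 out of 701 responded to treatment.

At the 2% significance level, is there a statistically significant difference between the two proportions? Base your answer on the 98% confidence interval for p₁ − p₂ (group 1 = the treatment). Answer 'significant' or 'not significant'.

First, p̂₁ = 83/197 = 0.4213; p̂₂ = 260/701 = 0.3709.
The two standard errors are √(0.4213×0.5787/197) = 0.03518 and √(0.3709×0.6291/701) = 0.01824.
Because the samples are independent, SE_diff = √(0.03518² + 0.01824²) = 0.03963.
Using z* = 2.326 for 98%, ME = 2.326 × 0.03963 = 0.09218.
p̂₁ − p̂₂ = 0.0504; interval 0.0504 ± 0.09218 gives (-0.04178, 0.14258).
The interval (-0.04178, 0.14258) contains 0, so the difference is not significant.

not significant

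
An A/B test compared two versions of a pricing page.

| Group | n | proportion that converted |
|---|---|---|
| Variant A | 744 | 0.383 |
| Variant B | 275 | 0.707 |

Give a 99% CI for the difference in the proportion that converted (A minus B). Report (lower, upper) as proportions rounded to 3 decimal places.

The two standard errors are √(0.3830×0.6170/744) = 0.01782 and √(0.7070×0.2930/275) = 0.02745.
Because the samples are independent, SE_diff = √(0.01782² + 0.02745²) = 0.03273.
Using z* = 2.576 for 99%, ME = 2.576 × 0.03273 = 0.08431.
p̂₁ − p̂₂ = -0.3240; interval -0.3240 ± 0.08431 gives (-0.408, -0.240).

(-0.408, -0.240)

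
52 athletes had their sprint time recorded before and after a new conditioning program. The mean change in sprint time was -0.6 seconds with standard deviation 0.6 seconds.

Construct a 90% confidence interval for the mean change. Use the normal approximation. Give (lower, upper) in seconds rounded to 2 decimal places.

(-0.74, -0.46)

Paired design: SE = s_d/√n = 0.6/√52 = 0.0832.
z* = 1.645; margin of error = 1.645 × 0.0832 = 0.1369.
-0.6 ± 0.1369 → (-0.74, -0.46).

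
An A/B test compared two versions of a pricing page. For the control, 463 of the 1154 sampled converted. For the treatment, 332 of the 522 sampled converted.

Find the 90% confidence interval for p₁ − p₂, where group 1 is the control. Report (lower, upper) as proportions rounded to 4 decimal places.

Sample proportions: 463/1154 = 0.4012, 332/522 = 0.6360.
Each SE is √(p̂(1−p̂)/n): √(0.4012·0.5988/1154) = 0.01443 and √(0.6360·0.3640/522) = 0.02106.
SE(p̂₁ − p̂₂) = √(SE₁² + SE₂²) = √(0.0002082249 + 0.0004435236) = 0.02553, since the two samples are independent.
At 90% confidence z* = 1.645; margin = 1.645 × 0.02553 = 0.04200.
The difference is 0.4012 − 0.6360 = -0.2348, so the interval is -0.2348 ± 0.04200 = (-0.2768, -0.1928).

(-0.2768, -0.1928)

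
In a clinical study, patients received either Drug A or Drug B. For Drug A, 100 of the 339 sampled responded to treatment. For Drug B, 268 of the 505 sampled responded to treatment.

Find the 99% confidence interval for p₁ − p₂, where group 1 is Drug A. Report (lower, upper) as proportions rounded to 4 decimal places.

First, p̂₁ = 100/339 = 0.2950; p̂₂ = 268/505 = 0.5307.
The two standard errors are √(0.2950×0.7050/339) = 0.02477 and √(0.5307×0.4693/505) = 0.02221.
Because the samples are independent, SE_diff = √(0.02477² + 0.02221²) = 0.03327.
Using z* = 2.576 for 99%, ME = 2.576 × 0.03327 = 0.08570.
p̂₁ − p̂₂ = -0.2357; interval -0.2357 ± 0.08570 gives (-0.3214, -0.1500).

(-0.3214, -0.1500)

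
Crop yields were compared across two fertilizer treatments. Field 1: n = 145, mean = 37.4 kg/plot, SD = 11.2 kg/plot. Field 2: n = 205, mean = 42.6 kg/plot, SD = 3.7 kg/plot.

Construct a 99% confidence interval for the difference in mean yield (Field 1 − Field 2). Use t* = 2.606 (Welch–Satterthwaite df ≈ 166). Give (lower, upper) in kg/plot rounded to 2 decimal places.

(-7.72, -2.68)

Per-group SEs: s₁/√n₁ = 11.2/√145 = 0.9301, s₂/√n₂ = 3.7/√205 = 0.2584.
Unpooled SE of the difference: √(0.86508601 + 0.06677056) = 0.9653.
Margin of error = t* · SE = 2.606 × 0.9653 = 2.5156.
x̄₁ − x̄₂ = 37.4 − 42.6 = -5.2000.
CI: -5.2000 ± 2.5156 = (-7.72, -2.68).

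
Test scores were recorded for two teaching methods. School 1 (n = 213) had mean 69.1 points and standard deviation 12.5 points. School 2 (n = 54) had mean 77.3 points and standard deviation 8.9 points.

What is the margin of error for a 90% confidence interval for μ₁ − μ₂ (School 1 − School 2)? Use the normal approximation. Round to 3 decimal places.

2.440

Standard errors of each mean: 12.5/√213 = 0.8565 and 8.9/√54 = 1.2111.
SE(x̄₁ − x̄₂) = √(0.8565² + 1.2111²) = 1.4834 for independent samples with unequal variances.
With z* = 1.645, the margin is 1.645 × 1.4834 = 2.4402.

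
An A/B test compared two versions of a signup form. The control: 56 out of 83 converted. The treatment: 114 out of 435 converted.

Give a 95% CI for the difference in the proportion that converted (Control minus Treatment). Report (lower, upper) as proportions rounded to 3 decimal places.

Sample proportions: 56/83 = 0.6747, 114/435 = 0.2621.
Each SE is √(p̂(1−p̂)/n): √(0.6747·0.3253/83) = 0.05142 and √(0.2621·0.7379/435) = 0.02109.
SE(p̂₁ − p̂₂) = √(SE₁² + SE₂²) = √(0.0026440164 + 0.0004447881) = 0.05558, since the two samples are independent.
At 95% confidence z* = 1.960; margin = 1.960 × 0.05558 = 0.10894.
The difference is 0.6747 − 0.2621 = 0.4126, so the interval is 0.4126 ± 0.10894 = (0.304, 0.522).

(0.304, 0.522)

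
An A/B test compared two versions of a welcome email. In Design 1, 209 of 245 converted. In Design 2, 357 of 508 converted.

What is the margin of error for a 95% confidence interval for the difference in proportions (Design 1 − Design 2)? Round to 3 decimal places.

0.060

First, p̂₁ = 209/245 = 0.8531; p̂₂ = 357/508 = 0.7028.
The two standard errors are √(0.8531×0.1469/245) = 0.02262 and √(0.7028×0.2972/508) = 0.02028.
Because the samples are independent, SE_diff = √(0.02262² + 0.02028²) = 0.03038.
Using z* = 1.960 for 95%, ME = 1.960 × 0.03038 = 0.05954.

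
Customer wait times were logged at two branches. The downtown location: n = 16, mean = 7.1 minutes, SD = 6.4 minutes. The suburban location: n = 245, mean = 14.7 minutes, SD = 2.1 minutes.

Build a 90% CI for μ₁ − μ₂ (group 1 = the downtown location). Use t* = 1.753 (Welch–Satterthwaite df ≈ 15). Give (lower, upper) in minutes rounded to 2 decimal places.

SE₁ = s₁/√n₁ = 6.4/√16 = 1.6000; SE₂ = 2.1/√245 = 0.1342.
Independent samples, unequal variances: SE_diff = √(SE₁² + SE₂²) = √(2.56 + 0.01800964) = 1.6056.
t* = 1.753, so margin of error = 1.753 × 1.6056 = 2.8146.
Difference in means = 7.1 − 14.7 = -7.6000.
-7.6000 ± 2.8146 → (-10.41, -4.79).

(-10.41, -4.79)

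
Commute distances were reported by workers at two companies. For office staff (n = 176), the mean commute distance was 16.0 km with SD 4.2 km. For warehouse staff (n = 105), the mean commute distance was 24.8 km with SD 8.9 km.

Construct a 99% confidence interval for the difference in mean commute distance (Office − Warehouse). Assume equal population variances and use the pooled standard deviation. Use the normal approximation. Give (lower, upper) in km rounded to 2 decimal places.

s_p = √[((n₁−1)s₁² + (n₂−1)s₂²)/(n₁+n₂−2)] = √[(175·4.2² + 104·8.9²)/279] = 6.3711.
SE = 6.3711·√(1/176 + 1/105) = 0.7856.
With z* = 2.576, margin = 2.576 × 0.7856 = 2.0237.
x̄₁ − x̄₂ = 16.0 − 24.8 = -8.8000; interval -8.8000 ± 2.0237 = (-10.82, -6.78).

(-10.82, -6.78)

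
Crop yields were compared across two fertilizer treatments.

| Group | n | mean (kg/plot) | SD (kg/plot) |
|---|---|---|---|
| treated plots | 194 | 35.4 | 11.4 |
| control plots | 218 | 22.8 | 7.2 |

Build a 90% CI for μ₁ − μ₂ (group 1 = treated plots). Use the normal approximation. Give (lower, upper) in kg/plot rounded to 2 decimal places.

(11.03, 14.17)

SE₁ = s₁/√n₁ = 11.4/√194 = 0.8185; SE₂ = 7.2/√218 = 0.4876.
Independent samples, unequal variances: SE_diff = √(SE₁² + SE₂²) = √(0.66994225 + 0.23775376) = 0.9527.
z* = 1.645, so margin of error = 1.645 × 0.9527 = 1.5672.
Difference in means = 35.4 − 22.8 = 12.6000.
12.6000 ± 1.5672 → (11.03, 14.17).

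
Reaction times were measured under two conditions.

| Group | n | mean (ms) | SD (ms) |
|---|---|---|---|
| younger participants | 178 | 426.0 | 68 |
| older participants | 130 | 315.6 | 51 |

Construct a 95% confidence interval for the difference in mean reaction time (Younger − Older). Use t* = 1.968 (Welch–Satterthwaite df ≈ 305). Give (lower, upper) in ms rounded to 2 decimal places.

Standard errors of each mean: 68/√178 = 5.0968 and 51/√130 = 4.4730.
SE(x̄₁ − x̄₂) = √(5.0968² + 4.4730²) = 6.7812 for independent samples with unequal variances.
With t* = 1.968, the margin is 1.968 × 6.7812 = 13.3454.
x̄₁ − x̄₂ = 426.0 − 315.6 = 110.4000; the interval is 110.4000 ± 13.3454 = (97.05, 123.75).

(97.05, 123.75)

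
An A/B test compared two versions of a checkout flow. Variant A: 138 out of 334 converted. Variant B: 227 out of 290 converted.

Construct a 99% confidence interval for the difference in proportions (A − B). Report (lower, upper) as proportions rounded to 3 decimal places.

(-0.463, -0.276)

First, p̂₁ = 138/334 = 0.4132; p̂₂ = 227/290 = 0.7828.
The two standard errors are √(0.4132×0.5868/334) = 0.02694 and √(0.7828×0.2172/290) = 0.02421.
Because the samples are independent, SE_diff = √(0.02694² + 0.02421²) = 0.03622.
Using z* = 2.576 for 99%, ME = 2.576 × 0.03622 = 0.09330.
p̂₁ − p̂₂ = -0.3696; interval -0.3696 ± 0.09330 gives (-0.463, -0.276).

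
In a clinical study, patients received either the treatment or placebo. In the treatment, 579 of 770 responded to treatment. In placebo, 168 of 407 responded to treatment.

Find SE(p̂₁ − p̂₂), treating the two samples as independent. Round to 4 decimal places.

p̂₁ = 579/770 = 0.7519 and p̂₂ = 168/407 = 0.4128.
SE₁ = √(p̂₁(1−p̂₁)/n₁) = √(0.7519·0.2481/770) = 0.01556; SE₂ = √(0.4128·0.5872/407) = 0.02440.
Independent samples: SE of the difference = √(SE₁² + SE₂²) = √(0.0002421136 + 0.00059536) = 0.02894.

0.0289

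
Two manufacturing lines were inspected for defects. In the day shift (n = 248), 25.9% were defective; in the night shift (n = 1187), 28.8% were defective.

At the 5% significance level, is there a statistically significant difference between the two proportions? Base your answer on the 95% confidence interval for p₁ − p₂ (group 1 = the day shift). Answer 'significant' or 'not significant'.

not significant

The two standard errors are √(0.2590×0.7410/248) = 0.02782 and √(0.2880×0.7120/1187) = 0.01314.
Because the samples are independent, SE_diff = √(0.02782² + 0.01314²) = 0.03077.
Using z* = 1.960 for 95%, ME = 1.960 × 0.03077 = 0.06031.
p̂₁ − p̂₂ = -0.0290; interval -0.0290 ± 0.06031 gives (-0.08931, 0.03131).
The interval (-0.08931, 0.03131) contains 0, so the difference is not significant.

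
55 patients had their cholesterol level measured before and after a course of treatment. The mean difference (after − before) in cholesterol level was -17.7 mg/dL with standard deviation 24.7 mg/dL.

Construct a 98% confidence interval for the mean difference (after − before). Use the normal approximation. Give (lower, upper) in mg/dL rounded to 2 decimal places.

Paired design: SE = s_d/√n = 24.7/√55 = 3.3305.
z* = 2.326; margin of error = 2.326 × 3.3305 = 7.7467.
-17.7 ± 7.7467 → (-25.45, -9.95).

(-25.45, -9.95)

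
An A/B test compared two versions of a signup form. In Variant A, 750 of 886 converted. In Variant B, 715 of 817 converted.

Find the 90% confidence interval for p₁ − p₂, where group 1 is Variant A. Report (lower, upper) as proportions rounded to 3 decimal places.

p̂₁ = 750/886 = 0.8465 and p̂₂ = 715/817 = 0.8752.
SE₁ = √(p̂₁(1−p̂₁)/n₁) = √(0.8465·0.1535/886) = 0.01211; SE₂ = √(0.8752·0.1248/817) = 0.01156.
Independent samples: SE of the difference = √(SE₁² + SE₂²) = √(0.0001466521 + 0.0001336336) = 0.01674.
z* for 90% confidence is 1.645, so the margin of error is 1.645 × 0.01674 = 0.02754.
Point estimate p̂₁ − p̂₂ = 0.8465 − 0.8752 = -0.0287.
-0.0287 ± 0.02754 → (-0.056, -0.001).

(-0.056, -0.001)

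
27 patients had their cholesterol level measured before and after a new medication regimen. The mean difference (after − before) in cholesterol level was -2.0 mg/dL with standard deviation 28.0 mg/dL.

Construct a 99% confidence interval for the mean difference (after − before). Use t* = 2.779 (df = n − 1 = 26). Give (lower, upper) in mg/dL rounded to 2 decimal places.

(-16.97, 12.97)

This is a matched-pairs design, so SE = s_d/√n = 28.0/√27 = 5.3886.
Margin = 2.779 × 5.3886 = 14.9749; the interval is -2.0 ± 14.9749 = (-16.97, 12.97).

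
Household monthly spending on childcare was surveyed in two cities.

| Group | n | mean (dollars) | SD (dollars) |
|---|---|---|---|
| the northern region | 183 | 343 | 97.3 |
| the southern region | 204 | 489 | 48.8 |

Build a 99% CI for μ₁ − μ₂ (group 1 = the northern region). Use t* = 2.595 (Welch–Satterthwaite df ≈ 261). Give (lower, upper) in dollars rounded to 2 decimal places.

Standard errors of each mean: 97.3/√183 = 7.1926 and 48.8/√204 = 3.4167.
SE(x̄₁ − x̄₂) = √(7.1926² + 3.4167²) = 7.9629 for independent samples with unequal variances.
With t* = 2.595, the margin is 2.595 × 7.9629 = 20.6637.
x̄₁ − x̄₂ = 343 − 489 = -146.0000; the interval is -146.0000 ± 20.6637 = (-166.66, -125.34).

(-166.66, -125.34)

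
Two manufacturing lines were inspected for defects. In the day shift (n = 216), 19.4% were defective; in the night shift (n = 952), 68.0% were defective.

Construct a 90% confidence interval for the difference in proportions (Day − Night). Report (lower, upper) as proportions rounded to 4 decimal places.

Each SE is √(p̂(1−p̂)/n): √(0.1940·0.8060/216) = 0.02691 and √(0.6800·0.3200/952) = 0.01512.
SE(p̂₁ − p̂₂) = √(SE₁² + SE₂²) = √(0.0007241481 + 0.0002286144) = 0.03087, since the two samples are independent.
At 90% confidence z* = 1.645; margin = 1.645 × 0.03087 = 0.05078.
The difference is 0.1940 − 0.6800 = -0.4860, so the interval is -0.4860 ± 0.05078 = (-0.5368, -0.4352).

(-0.5368, -0.4352)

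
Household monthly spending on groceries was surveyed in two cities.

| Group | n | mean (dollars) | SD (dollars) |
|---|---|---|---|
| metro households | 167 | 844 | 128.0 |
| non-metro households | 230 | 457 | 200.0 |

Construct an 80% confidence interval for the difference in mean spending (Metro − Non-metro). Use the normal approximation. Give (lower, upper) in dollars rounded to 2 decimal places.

(365.86, 408.14)

SE₁ = s₁/√n₁ = 128.0/√167 = 9.9049; SE₂ = 200.0/√230 = 13.1876.
Independent samples, unequal variances: SE_diff = √(SE₁² + SE₂²) = √(98.10704401 + 173.91279376) = 16.4930.
z* = 1.282, so margin of error = 1.282 × 16.4930 = 21.1440.
Difference in means = 844 − 457 = 387.0000.
387.0000 ± 21.1440 → (365.86, 408.14).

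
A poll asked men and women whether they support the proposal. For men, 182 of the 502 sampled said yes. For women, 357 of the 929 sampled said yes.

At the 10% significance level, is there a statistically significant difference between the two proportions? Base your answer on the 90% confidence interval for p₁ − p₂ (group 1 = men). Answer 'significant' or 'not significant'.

not significant

Sample proportions: 182/502 = 0.3625, 357/929 = 0.3843.
Each SE is √(p̂(1−p̂)/n): √(0.3625·0.6375/502) = 0.02146 and √(0.3843·0.6157/929) = 0.01596.
SE(p̂₁ − p̂₂) = √(SE₁² + SE₂²) = √(0.0004605316 + 0.0002547216) = 0.02674, since the two samples are independent.
At 90% confidence z* = 1.645; margin = 1.645 × 0.02674 = 0.04399.
The difference is 0.3625 − 0.3843 = -0.0218, so the interval is -0.0218 ± 0.04399 = (-0.06579, 0.02219).
The interval (-0.06579, 0.02219) contains 0, so the difference is not significant.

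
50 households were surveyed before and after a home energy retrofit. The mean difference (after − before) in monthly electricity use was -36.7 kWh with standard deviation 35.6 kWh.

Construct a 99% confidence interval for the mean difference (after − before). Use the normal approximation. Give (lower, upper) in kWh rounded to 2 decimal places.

(-49.67, -23.73)

Paired design: SE = s_d/√n = 35.6/√50 = 5.0346.
z* = 2.576; margin of error = 2.576 × 5.0346 = 12.9691.
-36.7 ± 12.9691 → (-49.67, -23.73).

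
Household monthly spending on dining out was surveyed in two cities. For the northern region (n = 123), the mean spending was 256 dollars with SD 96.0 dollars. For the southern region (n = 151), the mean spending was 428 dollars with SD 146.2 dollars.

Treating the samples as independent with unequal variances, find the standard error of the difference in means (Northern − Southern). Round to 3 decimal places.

14.713

Standard errors of each mean: 96.0/√123 = 8.6560 and 146.2/√151 = 11.8976.
SE(x̄₁ − x̄₂) = √(8.6560² + 11.8976²) = 14.7132 for independent samples with unequal variances.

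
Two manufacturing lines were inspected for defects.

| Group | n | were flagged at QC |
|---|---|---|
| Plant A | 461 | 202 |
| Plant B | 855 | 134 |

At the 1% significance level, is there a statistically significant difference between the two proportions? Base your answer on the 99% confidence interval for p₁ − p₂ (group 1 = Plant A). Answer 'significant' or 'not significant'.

First, p̂₁ = 202/461 = 0.4382; p̂₂ = 134/855 = 0.1567.
The two standard errors are √(0.4382×0.5618/461) = 0.02311 and √(0.1567×0.8433/855) = 0.01243.
Because the samples are independent, SE_diff = √(0.02311² + 0.01243²) = 0.02624.
Using z* = 2.576 for 99%, ME = 2.576 × 0.02624 = 0.06759.
p̂₁ − p̂₂ = 0.2815; interval 0.2815 ± 0.06759 gives (0.21391, 0.34909).
The interval (0.21391, 0.34909) does not contain 0, so the difference is significant.

significant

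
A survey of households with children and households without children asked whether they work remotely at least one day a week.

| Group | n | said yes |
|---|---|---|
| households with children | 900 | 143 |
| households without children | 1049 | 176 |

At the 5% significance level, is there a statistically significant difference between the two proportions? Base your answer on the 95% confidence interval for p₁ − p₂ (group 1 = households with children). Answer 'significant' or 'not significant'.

First, p̂₁ = 143/900 = 0.1589; p̂₂ = 176/1049 = 0.1678.
The two standard errors are √(0.1589×0.8411/900) = 0.01219 and √(0.1678×0.8322/1049) = 0.01154.
Because the samples are independent, SE_diff = √(0.01219² + 0.01154²) = 0.01679.
Using z* = 1.960 for 95%, ME = 1.960 × 0.01679 = 0.03291.
p̂₁ − p̂₂ = -0.0089; interval -0.0089 ± 0.03291 gives (-0.04181, 0.02401).
The interval (-0.04181, 0.02401) contains 0, so the difference is not significant.

not significant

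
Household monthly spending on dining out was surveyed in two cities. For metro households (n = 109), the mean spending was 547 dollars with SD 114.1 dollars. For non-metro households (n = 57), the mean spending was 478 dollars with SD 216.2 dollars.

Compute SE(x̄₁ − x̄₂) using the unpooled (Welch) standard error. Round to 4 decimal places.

Standard errors of each mean: 114.1/√109 = 10.9288 and 216.2/√57 = 28.6364.
SE(x̄₁ − x̄₂) = √(10.9288² + 28.6364²) = 30.6510 for independent samples with unequal variances.

30.6510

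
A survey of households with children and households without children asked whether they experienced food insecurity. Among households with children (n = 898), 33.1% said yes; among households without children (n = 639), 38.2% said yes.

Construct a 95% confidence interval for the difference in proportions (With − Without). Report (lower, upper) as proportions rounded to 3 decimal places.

Each SE is √(p̂(1−p̂)/n): √(0.3310·0.6690/898) = 0.01570 and √(0.3820·0.6180/639) = 0.01922.
SE(p̂₁ − p̂₂) = √(SE₁² + SE₂²) = √(0.00024649 + 0.0003694084) = 0.02482, since the two samples are independent.
At 95% confidence z* = 1.960; margin = 1.960 × 0.02482 = 0.04865.
The difference is 0.3310 − 0.3820 = -0.0510, so the interval is -0.0510 ± 0.04865 = (-0.100, -0.002).

(-0.100, -0.002)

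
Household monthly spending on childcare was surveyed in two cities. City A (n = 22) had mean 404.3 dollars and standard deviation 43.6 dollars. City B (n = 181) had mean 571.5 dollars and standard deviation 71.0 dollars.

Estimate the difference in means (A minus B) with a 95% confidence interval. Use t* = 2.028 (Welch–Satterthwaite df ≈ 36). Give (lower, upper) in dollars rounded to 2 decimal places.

Standard errors of each mean: 43.6/√22 = 9.2956 and 71.0/√181 = 5.2774.
SE(x̄₁ − x̄₂) = √(9.2956² + 5.2774²) = 10.6892 for independent samples with unequal variances.
With t* = 2.028, the margin is 2.028 × 10.6892 = 21.6777.
x̄₁ − x̄₂ = 404.3 − 571.5 = -167.2000; the interval is -167.2000 ± 21.6777 = (-188.88, -145.52).

(-188.88, -145.52)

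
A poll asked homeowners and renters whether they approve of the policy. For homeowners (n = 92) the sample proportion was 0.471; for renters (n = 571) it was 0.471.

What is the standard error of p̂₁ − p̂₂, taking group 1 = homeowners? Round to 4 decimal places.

0.0561

The two standard errors are √(0.4710×0.5290/92) = 0.05204 and √(0.4710×0.5290/571) = 0.02089.
Because the samples are independent, SE_diff = √(0.05204² + 0.02089²) = 0.05608.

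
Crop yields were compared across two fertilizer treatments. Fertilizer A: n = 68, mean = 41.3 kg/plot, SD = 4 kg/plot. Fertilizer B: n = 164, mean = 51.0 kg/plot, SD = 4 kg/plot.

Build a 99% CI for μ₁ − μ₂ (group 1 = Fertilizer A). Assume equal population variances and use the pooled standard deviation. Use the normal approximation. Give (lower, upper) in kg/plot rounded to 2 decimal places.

s_p = √[((n₁−1)s₁² + (n₂−1)s₂²)/(n₁+n₂−2)] = √[(67·4² + 163·4²)/230] = 4.0000.
SE = 4.0000·√(1/68 + 1/164) = 0.5769.
With z* = 2.576, margin = 2.576 × 0.5769 = 1.4861.
x̄₁ − x̄₂ = 41.3 − 51.0 = -9.7000; interval -9.7000 ± 1.4861 = (-11.19, -8.21).

(-11.19, -8.21)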